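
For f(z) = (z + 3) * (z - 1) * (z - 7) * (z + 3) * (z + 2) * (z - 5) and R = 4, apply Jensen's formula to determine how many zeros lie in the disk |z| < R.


Jensen's formula: (1/2pi)*integral log|f(Re^it)|dt = log|f(0)| + sum_{|a_k|<R} log(R/|a_k|)
Step 1: f(0) = 3 * (-1) * (-7) * 3 * 2 * (-5) = -630
Step 2: log|f(0)| = log|-3| + log|1| + log|7| + log|-3| + log|-2| + log|5| = 6.4457
Step 3: Zeros inside |z| < 4: -3, 1, -3, -2
Step 4: Jensen sum = log(4/3) + log(4/1) + log(4/3) + log(4/2) = 2.6548
Step 5: n(R) = number of terms in the Jensen sum = count of zeros inside |z| < 4 = 4

4


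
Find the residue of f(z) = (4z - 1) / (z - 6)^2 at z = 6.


Step 1: Pole of order 2 at z = 6
Step 2: Res = lim d/dz [(z - 6)^2 * f(z)] as z -> 6
Step 3: (z - 6)^2 * f(z) = 4z - 1
Step 4: d/dz[4z - 1] = 4

4


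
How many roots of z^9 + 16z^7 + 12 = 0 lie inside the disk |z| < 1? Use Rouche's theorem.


Step 1: On |z| = 1 the three terms have sizes |z^9| = 1^9 = 1, |16z^7| = 16*1^7 = 16, |12| = 12
Step 2: The dominant term is g(z) = 16z^7; let h(z) = z^9 + 12 so f = g + h
Step 3: On |z| = 1: |g| = 16 and |h| <= 1 + 12 = 13
Step 4: Since 16 > 13, |h| < |g| on |z| = 1, so by Rouche f has the same number of zeros as g inside |z| < 1
Step 5: g(z) = 16z^7 has 7 zeros (at the origin, multiplicity 7) inside |z| < 1. Answer = 7

7


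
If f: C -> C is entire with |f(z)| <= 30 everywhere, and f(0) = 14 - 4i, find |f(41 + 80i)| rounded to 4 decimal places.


Step 1: By Liouville's theorem, a bounded entire function is constant.
Step 2: f(z) = f(0) = 14 - 4i for all z.
Step 3: |f(w)| = |14 - 4i| = sqrt(196 + 16)
Step 4: = 14.5602

14.5602


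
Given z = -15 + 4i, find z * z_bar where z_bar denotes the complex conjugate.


Step 1: conj(z) = -15 - 4i
Step 2: z * conj(z) = (-15)^2 + 4^2
Step 3: = 225 + 16 = 241

241


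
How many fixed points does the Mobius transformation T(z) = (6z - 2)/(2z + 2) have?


Step 1: Fixed points satisfy T(z) = z
Step 2: 2z^2 - 4z + 2 = 0
Step 3: Discriminant = (-4)^2 - 4*2*2 = 0
Step 4: Number of fixed points = 1

1


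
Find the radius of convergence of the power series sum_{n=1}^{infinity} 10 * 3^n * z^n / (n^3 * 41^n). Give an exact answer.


Step 1: General term a_n = 10 * 3^n / (n^3 * 41^n)
Step 2: By the root test, |a_n|^(1/n) = 10^(1/n) * 3 / (n^(3/n) * 41) -> 3/41 as n -> infinity (since 10^(1/n) -> 1 and n^(3/n) -> 1)
Step 3: R = 1/lim|a_n|^(1/n) = 41/3

41/3


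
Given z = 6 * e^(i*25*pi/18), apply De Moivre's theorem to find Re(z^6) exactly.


Step 1: By De Moivre's theorem, z^6 = 6^6 * e^(i*6*25*pi/18) = 46656 * (cos(25*pi/3) + i*sin(25*pi/3))
Step 2: |z|^6 = 6^6 = 46656
Step 3: Reduce the angle mod 2*pi: 25*pi/3 - 8*pi = pi/3
Step 4: cos(pi/3) = 1/2
Step 5: Re(z^6) = 46656 * 1/2 = 23328

23328


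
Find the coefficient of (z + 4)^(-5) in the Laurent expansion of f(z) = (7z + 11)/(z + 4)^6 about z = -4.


Step 1: Write the numerator in powers of (z + 4): 7z + 11 = 7(z + 4) + (7*(-4) + 11) = 7(z + 4) - 17
Step 2: Divide by (z + 4)^6: f(z) = -17(z + 4)^(-6) + 7(z + 4)^(-5)
Step 3: This finite sum is the Laurent series of f about z = -4.
Step 4: Coefficient of (z + 4)^(-5) = coefficient of (z + 4) in the re-centred numerator = 7

7


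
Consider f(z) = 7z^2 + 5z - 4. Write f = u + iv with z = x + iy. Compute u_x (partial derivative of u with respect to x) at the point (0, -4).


Step 1: f(z) = 7(x+iy)^2 + 5(x+iy) - 4
Step 2: u = 7(x^2 - y^2) + 5x - 4
Step 3: u_x = 14x + 5
Step 4: At (0, -4): u_x = 0 + 5 = 5

5


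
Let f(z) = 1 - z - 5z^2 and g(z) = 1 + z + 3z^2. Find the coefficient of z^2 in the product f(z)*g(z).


Step 1: z^2 term in f*g comes from: (1)*(3z^2) + (-z)*(z) + (-5z^2)*(1)
Step 2: = 3 - 1 - 5
Step 3: = -3

-3


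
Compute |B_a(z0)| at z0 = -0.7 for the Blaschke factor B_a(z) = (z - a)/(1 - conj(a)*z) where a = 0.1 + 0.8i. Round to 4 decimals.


Step 1: Numerator z0 - a = -0.7 - (0.1 + 0.8i) = -0.8 - 0.8i
Step 2: Denominator 1 - conj(a)*z0 = 1 - (0.1 - 0.8i)*(-0.7) = 1.07 - 0.56i
Step 3: |z0 - a|^2 = (-0.8)^2 + (-0.8)^2 = 1.28; |1 - conj(a)*z0|^2 = 1.07^2 + (-0.56)^2 = 1.4585
Step 4: |B_a(-0.7)| = sqrt(1.28 / 1.4585) = sqrt(0.877614)
Step 5: = 0.9368

0.9368


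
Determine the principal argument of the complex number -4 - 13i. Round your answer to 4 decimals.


Step 1: z = -4 - 13i
Step 2: arg(z) = atan2(-13, -4)
Step 3: arg(z) = -1.8693

-1.8693


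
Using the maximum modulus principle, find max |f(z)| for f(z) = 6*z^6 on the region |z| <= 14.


Step 1: On |z| = 14, |f(z)| = 6 * |z|^6 = 6 * 14^6
Step 2: By maximum modulus principle, maximum is on boundary.
Step 3: Maximum = 6 * 7529536 = 45177216

45177216


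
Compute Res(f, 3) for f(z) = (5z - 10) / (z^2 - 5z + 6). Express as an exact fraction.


Step 1: Q(z) = z^2 - 5z + 6 = (z - 3)(z - 2)
Step 2: Q'(z) = 2z - 5
Step 3: Q'(3) = 1, P(3) = 5
Step 4: Res = P(3)/Q'(3) = 5/1 = 5

5


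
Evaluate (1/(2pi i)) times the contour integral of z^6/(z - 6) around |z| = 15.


Step 1: f(z) = z^6, a = 6 is inside |z| = 15
Step 2: By Cauchy integral formula: (1/(2pi*i)) * integral = f(a)
Step 3: f(6) = 6^6 = 46656

46656


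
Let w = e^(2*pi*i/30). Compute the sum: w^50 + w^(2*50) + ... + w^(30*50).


Step 1: The sum sum_{j=1}^{n} w^(k*j) equals n if n | k, else 0.
Step 2: Here n = 30, k = 50
Step 3: Does n divide k? 30 | 50 -> False
Step 4: Sum = 0

0


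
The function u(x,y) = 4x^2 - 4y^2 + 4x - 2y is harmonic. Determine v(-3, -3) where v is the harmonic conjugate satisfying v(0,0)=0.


Step 1: v_x = -u_y = 8y + 2
Step 2: v_y = u_x = 8x + 4
Step 3: v = 8xy + 2x + 4y + C
Step 4: v(0,0) = 0 => C = 0
Step 5: v(-3, -3) = 54

54


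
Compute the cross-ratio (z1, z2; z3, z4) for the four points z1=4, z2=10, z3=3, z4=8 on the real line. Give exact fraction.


Step 1: (z1-z3)(z2-z4) = 1 * 2 = 2
Step 2: (z1-z4)(z2-z3) = (-4) * 7 = -28
Step 3: Cross-ratio = -2/28 = -1/14

-1/14


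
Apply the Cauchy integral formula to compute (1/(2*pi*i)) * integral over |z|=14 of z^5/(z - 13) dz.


Step 1: f(z) = z^5, a = 13 is inside |z| = 14
Step 2: By Cauchy integral formula: (1/(2pi*i)) * integral = f(a)
Step 3: f(13) = 13^5 = 371293

371293


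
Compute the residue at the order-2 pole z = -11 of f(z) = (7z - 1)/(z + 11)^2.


Step 1: Pole of order 2 at z = -11
Step 2: Res = lim d/dz [(z + 11)^2 * f(z)] as z -> -11
Step 3: (z + 11)^2 * f(z) = 7z - 1
Step 4: d/dz[7z - 1] = 7

7


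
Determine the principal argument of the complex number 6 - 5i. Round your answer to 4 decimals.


Step 1: z = 6 - 5i
Step 2: arg(z) = atan2(-5, 6)
Step 3: arg(z) = -0.6947

-0.6947


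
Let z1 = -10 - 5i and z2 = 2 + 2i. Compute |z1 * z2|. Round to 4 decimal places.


Step 1: |z1| = sqrt((-10)^2 + (-5)^2) = sqrt(125)
Step 2: |z2| = sqrt(2^2 + 2^2) = sqrt(8)
Step 3: |z1*z2| = |z1|*|z2| = sqrt(125) * sqrt(8) = sqrt(125 * 8) = sqrt(1000)
Step 4: = 31.6228

31.6228


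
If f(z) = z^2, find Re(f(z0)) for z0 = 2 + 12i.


Step 1: z0 = 2 + 12i
Step 2: z0^2 = 2^2 - 12^2 + 48i
Step 3: real part = 4 - 144 = -140

-140


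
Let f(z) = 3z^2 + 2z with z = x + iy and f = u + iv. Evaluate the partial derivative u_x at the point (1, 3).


Step 1: f(z) = 3(x+iy)^2 + 2(x+iy) + 0
Step 2: u = 3(x^2 - y^2) + 2x + 0
Step 3: u_x = 6x + 2
Step 4: At (1, 3): u_x = 6 + 2 = 8

8


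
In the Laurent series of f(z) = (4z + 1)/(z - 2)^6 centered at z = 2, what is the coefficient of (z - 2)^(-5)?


Step 1: Write the numerator in powers of (z - 2): 4z + 1 = 4(z - 2) + (4*2 + 1) = 4(z - 2) + 9
Step 2: Divide by (z - 2)^6: f(z) = 9(z - 2)^(-6) + 4(z - 2)^(-5)
Step 3: This finite sum is the Laurent series of f about z = 2.
Step 4: Coefficient of (z - 2)^(-5) = coefficient of (z - 2) in the re-centred numerator = 4

4


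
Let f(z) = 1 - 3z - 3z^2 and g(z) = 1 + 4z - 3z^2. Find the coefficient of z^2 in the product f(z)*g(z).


Step 1: z^2 term in f*g comes from: (1)*(-3z^2) + (-3z)*(4z) + (-3z^2)*(1)
Step 2: = -3 - 12 - 3
Step 3: = -18

-18


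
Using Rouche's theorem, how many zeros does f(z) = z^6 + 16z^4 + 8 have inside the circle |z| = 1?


Step 1: On |z| = 1 the three terms have sizes |z^6| = 1^6 = 1, |16z^4| = 16*1^4 = 16, |8| = 8
Step 2: The dominant term is g(z) = 16z^4; let h(z) = z^6 + 8 so f = g + h
Step 3: On |z| = 1: |g| = 16 and |h| <= 1 + 8 = 9
Step 4: Since 16 > 9, |h| < |g| on |z| = 1, so by Rouche f has the same number of zeros as g inside |z| < 1
Step 5: g(z) = 16z^4 has 4 zeros (at the origin, multiplicity 4) inside |z| < 1. Answer = 4

4


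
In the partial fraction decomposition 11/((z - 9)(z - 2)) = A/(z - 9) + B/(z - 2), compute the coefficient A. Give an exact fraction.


Step 1: Multiply both sides by (z - 9) and set z = 9
Step 2: A = 11 / (9 - 2)
Step 3: A = 11 / 7
Step 4: A = 11/7

11/7


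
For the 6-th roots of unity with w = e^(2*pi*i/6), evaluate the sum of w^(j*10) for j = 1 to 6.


Step 1: The sum sum_{j=1}^{n} w^(k*j) equals n if n | k, else 0.
Step 2: Here n = 6, k = 10
Step 3: Does n divide k? 6 | 10 -> False
Step 4: Sum = 0

0


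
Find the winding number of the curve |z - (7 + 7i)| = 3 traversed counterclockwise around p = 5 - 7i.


Step 1: Center c = (7, 7), radius = 3
Step 2: |p - c|^2 = (-2)^2 + (-14)^2 = 200
Step 3: r^2 = 9
Step 4: |p-c| > r so winding number = 0

0


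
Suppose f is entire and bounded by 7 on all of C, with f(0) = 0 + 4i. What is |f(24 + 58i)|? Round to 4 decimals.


Step 1: By Liouville's theorem, a bounded entire function is constant.
Step 2: f(z) = f(0) = 0 + 4i for all z.
Step 3: |f(w)| = |0 + 4i| = sqrt(0 + 16)
Step 4: = 4.0

4.0


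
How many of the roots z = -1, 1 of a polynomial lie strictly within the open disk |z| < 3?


Step 1: Check each root:
  z = -1: |-1| = 1 < 3
  z = 1: |1| = 1 < 3
Step 2: Count = 2

2


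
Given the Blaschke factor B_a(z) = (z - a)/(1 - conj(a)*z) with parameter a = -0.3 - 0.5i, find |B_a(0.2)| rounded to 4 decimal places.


Step 1: Numerator z0 - a = 0.2 - (-0.3 - 0.5i) = 0.5 + 0.5i
Step 2: Denominator 1 - conj(a)*z0 = 1 - (-0.3 + 0.5i)*0.2 = 1.06 - 0.1i
Step 3: |z0 - a|^2 = 0.5^2 + 0.5^2 = 0.5; |1 - conj(a)*z0|^2 = 1.06^2 + (-0.1)^2 = 1.1336
Step 4: |B_a(0.2)| = sqrt(0.5 / 1.1336) = sqrt(0.441073)
Step 5: = 0.6641

0.6641


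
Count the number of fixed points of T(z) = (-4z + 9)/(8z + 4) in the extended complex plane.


Step 1: Fixed points satisfy T(z) = z
Step 2: 8z^2 + 8z - 9 = 0
Step 3: Discriminant = 8^2 - 4*8*(-9) = 352
Step 4: Number of fixed points = 2

2


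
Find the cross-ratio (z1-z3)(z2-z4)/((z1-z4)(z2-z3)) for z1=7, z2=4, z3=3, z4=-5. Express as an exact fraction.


Step 1: (z1-z3)(z2-z4) = 4 * 9 = 36
Step 2: (z1-z4)(z2-z3) = 12 * 1 = 12
Step 3: Cross-ratio = 36/12 = 3

3


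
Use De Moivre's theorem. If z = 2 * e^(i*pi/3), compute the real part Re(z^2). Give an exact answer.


Step 1: By De Moivre's theorem, z^2 = 2^2 * e^(i*2*pi/3) = 4 * (cos(2*pi/3) + i*sin(2*pi/3))
Step 2: |z|^2 = 2^2 = 4
Step 3: The angle 2*pi/3 already lies in [0, 2*pi)
Step 4: cos(2*pi/3) = -1/2
Step 5: Re(z^2) = 4 * (-1/2) = -2

-2


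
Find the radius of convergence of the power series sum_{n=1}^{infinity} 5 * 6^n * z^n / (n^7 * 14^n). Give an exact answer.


Step 1: General term a_n = 5 * 6^n / (n^7 * 14^n)
Step 2: By the root test, |a_n|^(1/n) = 5^(1/n) * 6 / (n^(7/n) * 14) -> 6/14 as n -> infinity (since 5^(1/n) -> 1 and n^(7/n) -> 1)
Step 3: R = 1/lim|a_n|^(1/n) = 14/6 = 7/3

7/3


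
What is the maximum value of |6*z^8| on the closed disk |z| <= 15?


Step 1: On |z| = 15, |f(z)| = 6 * |z|^8 = 6 * 15^8
Step 2: By maximum modulus principle, maximum is on boundary.
Step 3: Maximum = 6 * 2562890625 = 15377343750

15377343750


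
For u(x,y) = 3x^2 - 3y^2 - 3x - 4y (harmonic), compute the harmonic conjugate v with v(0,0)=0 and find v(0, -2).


Step 1: v_x = -u_y = 6y + 4
Step 2: v_y = u_x = 6x - 3
Step 3: v = 6xy + 4x - 3y + C
Step 4: v(0,0) = 0 => C = 0
Step 5: v(0, -2) = 6

6


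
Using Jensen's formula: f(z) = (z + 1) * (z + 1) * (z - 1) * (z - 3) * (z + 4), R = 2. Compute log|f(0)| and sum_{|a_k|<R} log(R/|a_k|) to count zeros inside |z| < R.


Jensen's formula: (1/2pi)*integral log|f(Re^it)|dt = log|f(0)| + sum_{|a_k|<R} log(R/|a_k|)
Step 1: f(0) = 1 * 1 * (-1) * (-3) * 4 = 12
Step 2: log|f(0)| = log|-1| + log|-1| + log|1| + log|3| + log|-4| = 2.4849
Step 3: Zeros inside |z| < 2: -1, -1, 1
Step 4: Jensen sum = log(2/1) + log(2/1) + log(2/1) = 2.0794
Step 5: n(R) = number of terms in the Jensen sum = count of zeros inside |z| < 2 = 3

3


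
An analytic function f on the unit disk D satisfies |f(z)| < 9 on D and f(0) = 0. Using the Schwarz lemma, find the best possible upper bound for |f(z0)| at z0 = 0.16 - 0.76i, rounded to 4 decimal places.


Step 1: g = f/9 maps D -> D with g(0) = 0, so by the Schwarz lemma |g(z)| <= |z|, i.e. |f(z)| <= 9|z|; this is sharp (f(z) = 9z).
Step 2: |z0|^2 = 0.16^2 + (-0.76)^2 = 0.6032
Step 3: |z0| = sqrt(0.6032) = 0.77666
Step 4: Best bound = 9 * |z0| = 9 * 0.77666 = 6.9899

6.9899


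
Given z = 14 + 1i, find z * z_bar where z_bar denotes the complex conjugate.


Step 1: conj(z) = 14 - 1i
Step 2: z * conj(z) = 14^2 + 1^2
Step 3: = 196 + 1 = 197

197


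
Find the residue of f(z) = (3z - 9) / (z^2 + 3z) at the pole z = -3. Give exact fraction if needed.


Step 1: Q(z) = z^2 + 3z = (z + 3)(z)
Step 2: Q'(z) = 2z + 3
Step 3: Q'(-3) = -3, P(-3) = -18
Step 4: Res = P(-3)/Q'(-3) = -18/(-3) = 6

6


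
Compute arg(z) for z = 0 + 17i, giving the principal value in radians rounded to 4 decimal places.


Step 1: z = 0 + 17i
Step 2: arg(z) = atan2(17, 0)
Step 3: arg(z) = 1.5708

1.5708


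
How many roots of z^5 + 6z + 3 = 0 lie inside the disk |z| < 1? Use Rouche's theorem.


Step 1: On |z| = 1 the three terms have sizes |z^5| = 1^5 = 1, |6z| = 6*1 = 6, |3| = 3
Step 2: The dominant term is g(z) = 6z; let h(z) = z^5 + 3 so f = g + h
Step 3: On |z| = 1: |g| = 6 and |h| <= 1 + 3 = 4
Step 4: Since 6 > 4, |h| < |g| on |z| = 1, so by Rouche f has the same number of zeros as g inside |z| < 1
Step 5: g(z) = 6z has 1 zero (at the origin, multiplicity 1) inside |z| < 1. Answer = 1

1


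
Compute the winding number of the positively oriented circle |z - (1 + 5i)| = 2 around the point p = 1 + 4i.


Step 1: Center c = (1, 5), radius = 2
Step 2: |p - c|^2 = 0^2 + (-1)^2 = 1
Step 3: r^2 = 4
Step 4: |p-c| < r so winding number = 1

1


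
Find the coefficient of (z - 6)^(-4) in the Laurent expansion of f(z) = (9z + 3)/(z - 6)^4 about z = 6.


Step 1: Write the numerator in powers of (z - 6): 9z + 3 = 9(z - 6) + (9*6 + 3) = 9(z - 6) + 57
Step 2: Divide by (z - 6)^4: f(z) = 57(z - 6)^(-4) + 9(z - 6)^(-3)
Step 3: This finite sum is the Laurent series of f about z = 6.
Step 4: Coefficient of (z - 6)^(-4) = 9*6 + 3 = 57

57


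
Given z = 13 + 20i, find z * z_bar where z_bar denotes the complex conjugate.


Step 1: conj(z) = 13 - 20i
Step 2: z * conj(z) = 13^2 + 20^2
Step 3: = 169 + 400 = 569

569


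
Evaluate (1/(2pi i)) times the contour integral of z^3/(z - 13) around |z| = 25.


Step 1: f(z) = z^3, a = 13 is inside |z| = 25
Step 2: By Cauchy integral formula: (1/(2pi*i)) * integral = f(a)
Step 3: f(13) = 13^3 = 2197

2197


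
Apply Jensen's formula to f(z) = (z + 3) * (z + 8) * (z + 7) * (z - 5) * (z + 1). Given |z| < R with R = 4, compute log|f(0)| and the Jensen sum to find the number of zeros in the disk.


Jensen's formula: (1/2pi)*integral log|f(Re^it)|dt = log|f(0)| + sum_{|a_k|<R} log(R/|a_k|)
Step 1: f(0) = 3 * 8 * 7 * (-5) * 1 = -840
Step 2: log|f(0)| = log|-3| + log|-8| + log|-7| + log|5| + log|-1| = 6.7334
Step 3: Zeros inside |z| < 4: -3, -1
Step 4: Jensen sum = log(4/3) + log(4/1) = 1.674
Step 5: n(R) = number of terms in the Jensen sum = count of zeros inside |z| < 4 = 2

2


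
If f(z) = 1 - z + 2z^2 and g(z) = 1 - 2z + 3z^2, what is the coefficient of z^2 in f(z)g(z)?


Step 1: z^2 term in f*g comes from: (1)*(3z^2) + (-z)*(-2z) + (2z^2)*(1)
Step 2: = 3 + 2 + 2
Step 3: = 7

7


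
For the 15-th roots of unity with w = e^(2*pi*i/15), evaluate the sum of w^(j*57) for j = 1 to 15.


Step 1: The sum sum_{j=1}^{n} w^(k*j) equals n if n | k, else 0.
Step 2: Here n = 15, k = 57
Step 3: Does n divide k? 15 | 57 -> False
Step 4: Sum = 0

0


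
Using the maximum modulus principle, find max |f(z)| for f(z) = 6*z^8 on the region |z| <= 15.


Step 1: On |z| = 15, |f(z)| = 6 * |z|^8 = 6 * 15^8
Step 2: By maximum modulus principle, maximum is on boundary.
Step 3: Maximum = 6 * 2562890625 = 15377343750

15377343750


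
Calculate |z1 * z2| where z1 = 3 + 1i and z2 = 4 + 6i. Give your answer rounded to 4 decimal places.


Step 1: |z1| = sqrt(3^2 + 1^2) = sqrt(10)
Step 2: |z2| = sqrt(4^2 + 6^2) = sqrt(52)
Step 3: |z1*z2| = |z1|*|z2| = sqrt(10) * sqrt(52) = sqrt(10 * 52) = sqrt(520)
Step 4: = 22.8035

22.8035


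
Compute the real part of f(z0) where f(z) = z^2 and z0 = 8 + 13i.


Step 1: z0 = 8 + 13i
Step 2: z0^2 = 8^2 - 13^2 + 208i
Step 3: real part = 64 - 169 = -105

-105


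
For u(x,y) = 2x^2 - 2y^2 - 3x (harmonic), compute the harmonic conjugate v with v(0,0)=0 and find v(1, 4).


Step 1: v_x = -u_y = 4y + 0
Step 2: v_y = u_x = 4x - 3
Step 3: v = 4xy - 3y + C
Step 4: v(0,0) = 0 => C = 0
Step 5: v(1, 4) = 4

4


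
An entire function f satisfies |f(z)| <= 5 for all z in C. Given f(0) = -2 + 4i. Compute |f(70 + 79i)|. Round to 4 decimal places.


Step 1: By Liouville's theorem, a bounded entire function is constant.
Step 2: f(z) = f(0) = -2 + 4i for all z.
Step 3: |f(w)| = |-2 + 4i| = sqrt(4 + 16)
Step 4: = 4.4721

4.4721


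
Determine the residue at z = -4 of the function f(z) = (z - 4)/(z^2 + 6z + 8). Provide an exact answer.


Step 1: Q(z) = z^2 + 6z + 8 = (z + 4)(z + 2)
Step 2: Q'(z) = 2z + 6
Step 3: Q'(-4) = -2, P(-4) = -8
Step 4: Res = P(-4)/Q'(-4) = -8/(-2) = 4

4


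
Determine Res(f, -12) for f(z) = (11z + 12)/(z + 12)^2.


Step 1: Pole of order 2 at z = -12
Step 2: Res = lim d/dz [(z + 12)^2 * f(z)] as z -> -12
Step 3: (z + 12)^2 * f(z) = 11z + 12
Step 4: d/dz[11z + 12] = 11

11


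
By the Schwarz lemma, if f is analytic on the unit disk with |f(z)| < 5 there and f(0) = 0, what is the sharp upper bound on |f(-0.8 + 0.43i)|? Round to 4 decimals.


Step 1: g = f/5 maps D -> D with g(0) = 0, so by the Schwarz lemma |g(z)| <= |z|, i.e. |f(z)| <= 5|z|; this is sharp (f(z) = 5z).
Step 2: |z0|^2 = (-0.8)^2 + 0.43^2 = 0.8249
Step 3: |z0| = sqrt(0.8249) = 0.90824
Step 4: Best bound = 5 * |z0| = 5 * 0.90824 = 4.5412

4.5412


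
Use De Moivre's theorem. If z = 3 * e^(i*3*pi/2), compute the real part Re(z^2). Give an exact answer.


Step 1: By De Moivre's theorem, z^2 = 3^2 * e^(i*2*3*pi/2) = 9 * (cos(3*pi) + i*sin(3*pi))
Step 2: |z|^2 = 3^2 = 9
Step 3: Reduce the angle mod 2*pi: 3*pi - 2*pi = pi
Step 4: cos(pi) = -1
Step 5: Re(z^2) = 9 * (-1) = -9

-9


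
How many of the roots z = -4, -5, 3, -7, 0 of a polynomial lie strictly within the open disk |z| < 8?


Step 1: Check each root:
  z = -4: |-4| = 4 < 8
  z = -5: |-5| = 5 < 8
  z = 3: |3| = 3 < 8
  z = -7: |-7| = 7 < 8
  z = 0: |0| = 0 < 8
Step 2: Count = 5

5


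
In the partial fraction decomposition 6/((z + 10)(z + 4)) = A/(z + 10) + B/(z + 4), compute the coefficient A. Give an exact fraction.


Step 1: Multiply both sides by (z + 10) and set z = -10
Step 2: A = 6 / (-10 + 4)
Step 3: A = 6 / (-6)
Step 4: A = -1

-1


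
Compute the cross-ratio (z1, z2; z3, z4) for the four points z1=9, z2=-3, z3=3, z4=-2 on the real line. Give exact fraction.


Step 1: (z1-z3)(z2-z4) = 6 * (-1) = -6
Step 2: (z1-z4)(z2-z3) = 11 * (-6) = -66
Step 3: Cross-ratio = 6/66 = 1/11

1/11


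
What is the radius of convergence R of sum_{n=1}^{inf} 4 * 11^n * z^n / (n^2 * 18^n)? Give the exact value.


Step 1: General term a_n = 4 * 11^n / (n^2 * 18^n)
Step 2: By the root test, |a_n|^(1/n) = 4^(1/n) * 11 / (n^(2/n) * 18) -> 11/18 as n -> infinity (since 4^(1/n) -> 1 and n^(2/n) -> 1)
Step 3: R = 1/lim|a_n|^(1/n) = 18/11

18/11


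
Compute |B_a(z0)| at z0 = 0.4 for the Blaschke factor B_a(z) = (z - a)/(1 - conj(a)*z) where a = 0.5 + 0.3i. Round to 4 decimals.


Step 1: Numerator z0 - a = 0.4 - (0.5 + 0.3i) = -0.1 - 0.3i
Step 2: Denominator 1 - conj(a)*z0 = 1 - (0.5 - 0.3i)*0.4 = 0.8 + 0.12i
Step 3: |z0 - a|^2 = (-0.1)^2 + (-0.3)^2 = 0.1; |1 - conj(a)*z0|^2 = 0.8^2 + 0.12^2 = 0.6544
Step 4: |B_a(0.4)| = sqrt(0.1 / 0.6544) = sqrt(0.152812)
Step 5: = 0.3909

0.3909


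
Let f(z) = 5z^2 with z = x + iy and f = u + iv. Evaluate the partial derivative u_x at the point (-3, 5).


Step 1: f(z) = 5(x+iy)^2 + 0
Step 2: u = 5(x^2 - y^2) + 0
Step 3: u_x = 10x + 0
Step 4: At (-3, 5): u_x = -30 + 0 = -30

-30


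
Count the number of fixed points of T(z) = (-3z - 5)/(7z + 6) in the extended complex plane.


Step 1: Fixed points satisfy T(z) = z
Step 2: 7z^2 + 9z + 5 = 0
Step 3: Discriminant = 9^2 - 4*7*5 = -59
Step 4: Number of fixed points = 2

2


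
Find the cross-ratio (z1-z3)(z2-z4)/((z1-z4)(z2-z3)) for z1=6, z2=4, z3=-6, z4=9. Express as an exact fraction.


Step 1: (z1-z3)(z2-z4) = 12 * (-5) = -60
Step 2: (z1-z4)(z2-z3) = (-3) * 10 = -30
Step 3: Cross-ratio = 60/30 = 2

2


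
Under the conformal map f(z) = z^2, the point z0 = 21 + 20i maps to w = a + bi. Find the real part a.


Step 1: z0 = 21 + 20i
Step 2: z0^2 = 21^2 - 20^2 + 840i
Step 3: real part = 441 - 400 = 41

41


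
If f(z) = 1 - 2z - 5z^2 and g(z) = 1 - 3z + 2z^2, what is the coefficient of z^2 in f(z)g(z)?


Step 1: z^2 term in f*g comes from: (1)*(2z^2) + (-2z)*(-3z) + (-5z^2)*(1)
Step 2: = 2 + 6 - 5
Step 3: = 3

3


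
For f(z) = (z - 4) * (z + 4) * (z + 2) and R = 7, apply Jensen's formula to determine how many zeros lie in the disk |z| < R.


Jensen's formula: (1/2pi)*integral log|f(Re^it)|dt = log|f(0)| + sum_{|a_k|<R} log(R/|a_k|)
Step 1: f(0) = (-4) * 4 * 2 = -32
Step 2: log|f(0)| = log|4| + log|-4| + log|-2| = 3.4657
Step 3: Zeros inside |z| < 7: 4, -4, -2
Step 4: Jensen sum = log(7/4) + log(7/4) + log(7/2) = 2.372
Step 5: n(R) = number of terms in the Jensen sum = count of zeros inside |z| < 7 = 3

3


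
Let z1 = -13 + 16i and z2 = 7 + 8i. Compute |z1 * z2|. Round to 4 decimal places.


Step 1: |z1| = sqrt((-13)^2 + 16^2) = sqrt(425)
Step 2: |z2| = sqrt(7^2 + 8^2) = sqrt(113)
Step 3: |z1*z2| = |z1|*|z2| = sqrt(425) * sqrt(113) = sqrt(425 * 113) = sqrt(48025)
Step 4: = 219.1461

219.1461


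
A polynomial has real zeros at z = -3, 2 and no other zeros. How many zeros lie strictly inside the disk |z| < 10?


Step 1: Check each root:
  z = -3: |-3| = 3 < 10
  z = 2: |2| = 2 < 10
Step 2: Count = 2

2


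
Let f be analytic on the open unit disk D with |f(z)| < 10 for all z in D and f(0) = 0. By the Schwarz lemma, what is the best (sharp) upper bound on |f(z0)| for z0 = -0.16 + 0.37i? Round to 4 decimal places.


Step 1: g = f/10 maps D -> D with g(0) = 0, so by the Schwarz lemma |g(z)| <= |z|, i.e. |f(z)| <= 10|z|; this is sharp (f(z) = 10z).
Step 2: |z0|^2 = (-0.16)^2 + 0.37^2 = 0.1625
Step 3: |z0| = sqrt(0.1625) = 0.403113
Step 4: Best bound = 10 * |z0| = 10 * 0.403113 = 4.0311

4.0311


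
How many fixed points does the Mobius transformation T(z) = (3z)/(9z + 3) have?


Step 1: Fixed points satisfy T(z) = z
Step 2: 9z^2 = 0
Step 3: Discriminant = 0^2 - 4*9*0 = 0
Step 4: Number of fixed points = 1

1


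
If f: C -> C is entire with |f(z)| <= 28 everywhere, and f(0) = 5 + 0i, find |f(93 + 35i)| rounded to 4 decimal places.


Step 1: By Liouville's theorem, a bounded entire function is constant.
Step 2: f(z) = f(0) = 5 + 0i for all z.
Step 3: |f(w)| = |5 + 0i| = sqrt(25 + 0)
Step 4: = 5.0

5.0


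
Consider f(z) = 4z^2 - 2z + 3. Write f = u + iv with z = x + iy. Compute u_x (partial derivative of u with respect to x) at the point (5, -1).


Step 1: f(z) = 4(x+iy)^2 - 2(x+iy) + 3
Step 2: u = 4(x^2 - y^2) - 2x + 3
Step 3: u_x = 8x - 2
Step 4: At (5, -1): u_x = 40 - 2 = 38

38


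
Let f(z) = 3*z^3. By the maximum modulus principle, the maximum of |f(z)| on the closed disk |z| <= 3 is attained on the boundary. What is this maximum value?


Step 1: On |z| = 3, |f(z)| = 3 * |z|^3 = 3 * 3^3
Step 2: By maximum modulus principle, maximum is on boundary.
Step 3: Maximum = 3 * 27 = 81

81


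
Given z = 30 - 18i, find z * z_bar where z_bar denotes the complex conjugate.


Step 1: conj(z) = 30 + 18i
Step 2: z * conj(z) = 30^2 + (-18)^2
Step 3: = 900 + 324 = 1224

1224


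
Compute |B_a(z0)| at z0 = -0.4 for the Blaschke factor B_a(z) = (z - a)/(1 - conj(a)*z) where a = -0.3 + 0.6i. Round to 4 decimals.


Step 1: Numerator z0 - a = -0.4 - (-0.3 + 0.6i) = -0.1 - 0.6i
Step 2: Denominator 1 - conj(a)*z0 = 1 - (-0.3 - 0.6i)*(-0.4) = 0.88 - 0.24i
Step 3: |z0 - a|^2 = (-0.1)^2 + (-0.6)^2 = 0.37; |1 - conj(a)*z0|^2 = 0.88^2 + (-0.24)^2 = 0.832
Step 4: |B_a(-0.4)| = sqrt(0.37 / 0.832) = sqrt(0.444712)
Step 5: = 0.6669

0.6669


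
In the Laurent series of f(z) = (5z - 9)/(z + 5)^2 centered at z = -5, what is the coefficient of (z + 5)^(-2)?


Step 1: Write the numerator in powers of (z + 5): 5z - 9 = 5(z + 5) + (5*(-5) - 9) = 5(z + 5) - 34
Step 2: Divide by (z + 5)^2: f(z) = -34(z + 5)^(-2) + 5(z + 5)^(-1)
Step 3: This finite sum is the Laurent series of f about z = -5.
Step 4: Coefficient of (z + 5)^(-2) = 5*(-5) - 9 = -34

-34


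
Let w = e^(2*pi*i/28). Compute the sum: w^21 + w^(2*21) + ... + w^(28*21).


Step 1: The sum sum_{j=1}^{n} w^(k*j) equals n if n | k, else 0.
Step 2: Here n = 28, k = 21
Step 3: Does n divide k? 28 | 21 -> False
Step 4: Sum = 0

0


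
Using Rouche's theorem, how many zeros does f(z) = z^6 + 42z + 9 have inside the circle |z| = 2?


Step 1: On |z| = 2 the three terms have sizes |z^6| = 2^6 = 64, |42z| = 42*2 = 84, |9| = 9
Step 2: The dominant term is g(z) = 42z; let h(z) = z^6 + 9 so f = g + h
Step 3: On |z| = 2: |g| = 84 and |h| <= 64 + 9 = 73
Step 4: Since 84 > 73, |h| < |g| on |z| = 2, so by Rouche f has the same number of zeros as g inside |z| < 2
Step 5: g(z) = 42z has 1 zero (at the origin, multiplicity 1) inside |z| < 2. Answer = 1

1


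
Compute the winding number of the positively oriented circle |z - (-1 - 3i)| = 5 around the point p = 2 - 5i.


Step 1: Center c = (-1, -3), radius = 5
Step 2: |p - c|^2 = 3^2 + (-2)^2 = 13
Step 3: r^2 = 25
Step 4: |p-c| < r so winding number = 1

1


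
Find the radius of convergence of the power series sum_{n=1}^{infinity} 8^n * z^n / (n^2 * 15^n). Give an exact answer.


Step 1: General term a_n = 8^n / (n^2 * 15^n)
Step 2: By the root test, |a_n|^(1/n) = 8 / (n^(2/n) * 15) -> 8/15 as n -> infinity (since n^(2/n) -> 1)
Step 3: R = 1/lim|a_n|^(1/n) = 15/8

15/8


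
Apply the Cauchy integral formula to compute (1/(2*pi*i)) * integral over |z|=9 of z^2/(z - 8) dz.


Step 1: f(z) = z^2, a = 8 is inside |z| = 9
Step 2: By Cauchy integral formula: (1/(2pi*i)) * integral = f(a)
Step 3: f(8) = 8^2 = 64

64


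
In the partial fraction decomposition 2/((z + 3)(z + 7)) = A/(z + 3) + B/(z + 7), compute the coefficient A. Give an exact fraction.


Step 1: Multiply both sides by (z + 3) and set z = -3
Step 2: A = 2 / (-3 + 7)
Step 3: A = 2 / 4
Step 4: A = 1/2

1/2


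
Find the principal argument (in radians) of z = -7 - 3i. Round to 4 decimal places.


Step 1: z = -7 - 3i
Step 2: arg(z) = atan2(-3, -7)
Step 3: arg(z) = -2.7367

-2.7367


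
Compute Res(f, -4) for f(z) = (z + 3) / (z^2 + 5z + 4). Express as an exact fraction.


Step 1: Q(z) = z^2 + 5z + 4 = (z + 4)(z + 1)
Step 2: Q'(z) = 2z + 5
Step 3: Q'(-4) = -3, P(-4) = -1
Step 4: Res = P(-4)/Q'(-4) = -1/(-3) = 1/3

1/3


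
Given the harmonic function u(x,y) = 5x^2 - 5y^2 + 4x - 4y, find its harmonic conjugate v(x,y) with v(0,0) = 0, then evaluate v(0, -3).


Step 1: v_x = -u_y = 10y + 4
Step 2: v_y = u_x = 10x + 4
Step 3: v = 10xy + 4x + 4y + C
Step 4: v(0,0) = 0 => C = 0
Step 5: v(0, -3) = -12

-12


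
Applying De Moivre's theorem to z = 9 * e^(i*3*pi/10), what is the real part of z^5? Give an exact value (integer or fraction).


Step 1: By De Moivre's theorem, z^5 = 9^5 * e^(i*5*3*pi/10) = 59049 * (cos(3*pi/2) + i*sin(3*pi/2))
Step 2: |z|^5 = 9^5 = 59049
Step 3: The angle 3*pi/2 already lies in [0, 2*pi)
Step 4: cos(3*pi/2) = 0
Step 5: Re(z^5) = 59049 * 0 = 0

0


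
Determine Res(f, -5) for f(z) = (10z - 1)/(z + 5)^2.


Step 1: Pole of order 2 at z = -5
Step 2: Res = lim d/dz [(z + 5)^2 * f(z)] as z -> -5
Step 3: (z + 5)^2 * f(z) = 10z - 1
Step 4: d/dz[10z - 1] = 10

10


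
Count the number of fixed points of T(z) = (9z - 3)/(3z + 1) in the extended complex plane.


Step 1: Fixed points satisfy T(z) = z
Step 2: 3z^2 - 8z + 3 = 0
Step 3: Discriminant = (-8)^2 - 4*3*3 = 28
Step 4: Number of fixed points = 2

2


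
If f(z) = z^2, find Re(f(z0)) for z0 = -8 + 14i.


Step 1: z0 = -8 + 14i
Step 2: z0^2 = (-8)^2 - 14^2 - 224i
Step 3: real part = 64 - 196 = -132

-132


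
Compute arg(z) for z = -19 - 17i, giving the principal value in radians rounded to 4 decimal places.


Step 1: z = -19 - 17i
Step 2: arg(z) = atan2(-17, -19)
Step 3: arg(z) = -2.4117

-2.4117


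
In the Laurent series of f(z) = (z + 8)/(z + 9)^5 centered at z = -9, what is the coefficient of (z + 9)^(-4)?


Step 1: Write the numerator in powers of (z + 9): z + 8 = (z + 9) + (1*(-9) + 8) = (z + 9) - 1
Step 2: Divide by (z + 9)^5: f(z) = -(z + 9)^(-5) + (z + 9)^(-4)
Step 3: This finite sum is the Laurent series of f about z = -9.
Step 4: Coefficient of (z + 9)^(-4) = coefficient of (z + 9) in the re-centred numerator = 1

1


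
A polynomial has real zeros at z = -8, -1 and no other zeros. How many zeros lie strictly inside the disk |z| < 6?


Step 1: Check each root:
  z = -8: |-8| = 8 >= 6
  z = -1: |-1| = 1 < 6
Step 2: Count = 1

1


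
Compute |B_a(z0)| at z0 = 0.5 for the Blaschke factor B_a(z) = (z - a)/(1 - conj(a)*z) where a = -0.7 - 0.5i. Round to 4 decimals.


Step 1: Numerator z0 - a = 0.5 - (-0.7 - 0.5i) = 1.2 + 0.5i
Step 2: Denominator 1 - conj(a)*z0 = 1 - (-0.7 + 0.5i)*0.5 = 1.35 - 0.25i
Step 3: |z0 - a|^2 = 1.2^2 + 0.5^2 = 1.69; |1 - conj(a)*z0|^2 = 1.35^2 + (-0.25)^2 = 1.885
Step 4: |B_a(0.5)| = sqrt(1.69 / 1.885) = sqrt(0.896552)
Step 5: = 0.9469

0.9469


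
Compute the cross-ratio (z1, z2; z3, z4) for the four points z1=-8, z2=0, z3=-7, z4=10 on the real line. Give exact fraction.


Step 1: (z1-z3)(z2-z4) = (-1) * (-10) = 10
Step 2: (z1-z4)(z2-z3) = (-18) * 7 = -126
Step 3: Cross-ratio = -10/126 = -5/63

-5/63


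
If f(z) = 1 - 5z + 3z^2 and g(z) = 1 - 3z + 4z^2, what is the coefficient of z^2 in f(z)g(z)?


Step 1: z^2 term in f*g comes from: (1)*(4z^2) + (-5z)*(-3z) + (3z^2)*(1)
Step 2: = 4 + 15 + 3
Step 3: = 22

22


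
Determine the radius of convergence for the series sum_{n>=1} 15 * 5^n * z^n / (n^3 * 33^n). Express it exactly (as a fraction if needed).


Step 1: General term a_n = 15 * 5^n / (n^3 * 33^n)
Step 2: By the root test, |a_n|^(1/n) = 15^(1/n) * 5 / (n^(3/n) * 33) -> 5/33 as n -> infinity (since 15^(1/n) -> 1 and n^(3/n) -> 1)
Step 3: R = 1/lim|a_n|^(1/n) = 33/5

33/5


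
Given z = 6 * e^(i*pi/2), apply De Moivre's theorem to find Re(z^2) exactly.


Step 1: By De Moivre's theorem, z^2 = 6^2 * e^(i*2*pi/2) = 36 * (cos(pi) + i*sin(pi))
Step 2: |z|^2 = 6^2 = 36
Step 3: The angle pi already lies in [0, 2*pi)
Step 4: cos(pi) = -1
Step 5: Re(z^2) = 36 * (-1) = -36

-36


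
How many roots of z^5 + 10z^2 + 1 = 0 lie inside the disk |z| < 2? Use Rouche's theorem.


Step 1: On |z| = 2 the three terms have sizes |z^5| = 2^5 = 32, |10z^2| = 10*2^2 = 40, |1| = 1
Step 2: The dominant term is g(z) = 10z^2; let h(z) = z^5 + 1 so f = g + h
Step 3: On |z| = 2: |g| = 40 and |h| <= 32 + 1 = 33
Step 4: Since 40 > 33, |h| < |g| on |z| = 2, so by Rouche f has the same number of zeros as g inside |z| < 2
Step 5: g(z) = 10z^2 has 2 zeros (at the origin, multiplicity 2) inside |z| < 2. Answer = 2

2


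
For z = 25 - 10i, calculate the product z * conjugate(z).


Step 1: conj(z) = 25 + 10i
Step 2: z * conj(z) = 25^2 + (-10)^2
Step 3: = 625 + 100 = 725

725


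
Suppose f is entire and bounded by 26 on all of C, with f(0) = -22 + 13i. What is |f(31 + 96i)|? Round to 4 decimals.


Step 1: By Liouville's theorem, a bounded entire function is constant.
Step 2: f(z) = f(0) = -22 + 13i for all z.
Step 3: |f(w)| = |-22 + 13i| = sqrt(484 + 169)
Step 4: = 25.5539

25.5539


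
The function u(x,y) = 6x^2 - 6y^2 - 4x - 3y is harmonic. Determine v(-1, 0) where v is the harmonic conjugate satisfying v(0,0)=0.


Step 1: v_x = -u_y = 12y + 3
Step 2: v_y = u_x = 12x - 4
Step 3: v = 12xy + 3x - 4y + C
Step 4: v(0,0) = 0 => C = 0
Step 5: v(-1, 0) = -3

-3


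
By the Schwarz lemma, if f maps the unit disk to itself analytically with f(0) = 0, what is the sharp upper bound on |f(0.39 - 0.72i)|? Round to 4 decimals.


Step 1: Schwarz lemma: if f: D -> D is analytic with f(0) = 0, then |f(z)| <= |z| for all z in D, and this is sharp (f(z) = z).
Step 2: |z0|^2 = 0.39^2 + (-0.72)^2 = 0.6705
Step 3: |z0| = sqrt(0.6705) = 0.818841
Step 4: Best bound = |z0| = 0.8188

0.8188


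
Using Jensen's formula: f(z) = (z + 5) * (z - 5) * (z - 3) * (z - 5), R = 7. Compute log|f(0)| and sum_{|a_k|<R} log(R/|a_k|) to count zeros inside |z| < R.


Jensen's formula: (1/2pi)*integral log|f(Re^it)|dt = log|f(0)| + sum_{|a_k|<R} log(R/|a_k|)
Step 1: f(0) = 5 * (-5) * (-3) * (-5) = -375
Step 2: log|f(0)| = log|-5| + log|5| + log|3| + log|5| = 5.9269
Step 3: Zeros inside |z| < 7: -5, 5, 3, 5
Step 4: Jensen sum = log(7/5) + log(7/5) + log(7/3) + log(7/5) = 1.8567
Step 5: n(R) = number of terms in the Jensen sum = count of zeros inside |z| < 7 = 4

4


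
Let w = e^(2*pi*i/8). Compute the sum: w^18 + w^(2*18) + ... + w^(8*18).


Step 1: The sum sum_{j=1}^{n} w^(k*j) equals n if n | k, else 0.
Step 2: Here n = 8, k = 18
Step 3: Does n divide k? 8 | 18 -> False
Step 4: Sum = 0

0


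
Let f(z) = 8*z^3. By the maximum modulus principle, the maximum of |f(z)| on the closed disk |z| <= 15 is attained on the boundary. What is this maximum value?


Step 1: On |z| = 15, |f(z)| = 8 * |z|^3 = 8 * 15^3
Step 2: By maximum modulus principle, maximum is on boundary.
Step 3: Maximum = 8 * 3375 = 27000

27000


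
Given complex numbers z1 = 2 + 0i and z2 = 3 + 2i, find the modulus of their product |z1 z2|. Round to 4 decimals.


Step 1: |z1| = sqrt(2^2 + 0^2) = sqrt(4)
Step 2: |z2| = sqrt(3^2 + 2^2) = sqrt(13)
Step 3: |z1*z2| = |z1|*|z2| = sqrt(4) * sqrt(13) = sqrt(4 * 13) = sqrt(52)
Step 4: = 7.2111

7.2111


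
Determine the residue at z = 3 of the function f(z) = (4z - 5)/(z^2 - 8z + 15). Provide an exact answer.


Step 1: Q(z) = z^2 - 8z + 15 = (z - 3)(z - 5)
Step 2: Q'(z) = 2z - 8
Step 3: Q'(3) = -2, P(3) = 7
Step 4: Res = P(3)/Q'(3) = 7/(-2) = -7/2

-7/2


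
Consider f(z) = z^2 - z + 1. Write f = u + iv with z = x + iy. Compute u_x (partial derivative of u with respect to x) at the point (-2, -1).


Step 1: f(z) = (x+iy)^2 - (x+iy) + 1
Step 2: u = (x^2 - y^2) - x + 1
Step 3: u_x = 2x - 1
Step 4: At (-2, -1): u_x = -4 - 1 = -5

-5


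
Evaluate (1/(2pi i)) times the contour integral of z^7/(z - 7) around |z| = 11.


Step 1: f(z) = z^7, a = 7 is inside |z| = 11
Step 2: By Cauchy integral formula: (1/(2pi*i)) * integral = f(a)
Step 3: f(7) = 7^7 = 823543

823543


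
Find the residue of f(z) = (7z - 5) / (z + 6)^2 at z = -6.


Step 1: Pole of order 2 at z = -6
Step 2: Res = lim d/dz [(z + 6)^2 * f(z)] as z -> -6
Step 3: (z + 6)^2 * f(z) = 7z - 5
Step 4: d/dz[7z - 5] = 7

7


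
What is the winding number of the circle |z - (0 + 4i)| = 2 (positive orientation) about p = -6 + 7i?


Step 1: Center c = (0, 4), radius = 2
Step 2: |p - c|^2 = (-6)^2 + 3^2 = 45
Step 3: r^2 = 4
Step 4: |p-c| > r so winding number = 0

0


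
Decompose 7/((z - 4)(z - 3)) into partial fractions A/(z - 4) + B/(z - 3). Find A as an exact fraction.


Step 1: Multiply both sides by (z - 4) and set z = 4
Step 2: A = 7 / (4 - 3)
Step 3: A = 7 / 1
Step 4: A = 7

7


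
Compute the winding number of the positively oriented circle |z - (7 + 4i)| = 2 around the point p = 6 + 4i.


Step 1: Center c = (7, 4), radius = 2
Step 2: |p - c|^2 = (-1)^2 + 0^2 = 1
Step 3: r^2 = 4
Step 4: |p-c| < r so winding number = 1

1


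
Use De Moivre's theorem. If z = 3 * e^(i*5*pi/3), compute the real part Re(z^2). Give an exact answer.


Step 1: By De Moivre's theorem, z^2 = 3^2 * e^(i*2*5*pi/3) = 9 * (cos(10*pi/3) + i*sin(10*pi/3))
Step 2: |z|^2 = 3^2 = 9
Step 3: Reduce the angle mod 2*pi: 10*pi/3 - 2*pi = 4*pi/3
Step 4: cos(4*pi/3) = -1/2
Step 5: Re(z^2) = 9 * (-1/2) = -9/2

-9/2


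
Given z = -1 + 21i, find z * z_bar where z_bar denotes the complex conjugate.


Step 1: conj(z) = -1 - 21i
Step 2: z * conj(z) = (-1)^2 + 21^2
Step 3: = 1 + 441 = 442

442


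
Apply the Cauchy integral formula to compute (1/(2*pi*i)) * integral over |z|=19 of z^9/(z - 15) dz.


Step 1: f(z) = z^9, a = 15 is inside |z| = 19
Step 2: By Cauchy integral formula: (1/(2pi*i)) * integral = f(a)
Step 3: f(15) = 15^9 = 38443359375

38443359375


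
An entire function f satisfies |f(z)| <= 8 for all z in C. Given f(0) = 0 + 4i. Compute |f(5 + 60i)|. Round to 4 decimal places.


Step 1: By Liouville's theorem, a bounded entire function is constant.
Step 2: f(z) = f(0) = 0 + 4i for all z.
Step 3: |f(w)| = |0 + 4i| = sqrt(0 + 16)
Step 4: = 4.0

4.0


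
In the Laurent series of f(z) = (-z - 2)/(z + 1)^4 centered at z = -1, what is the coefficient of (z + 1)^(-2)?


Step 1: Write the numerator in powers of (z + 1): -z - 2 = -(z + 1) + (-1*(-1) - 2) = -(z + 1) - 1
Step 2: Divide by (z + 1)^4: f(z) = -(z + 1)^(-4) - (z + 1)^(-3)
Step 3: This finite sum is the Laurent series of f about z = -1.
Step 4: Only the powers -4 and -3 appear, so the coefficient of (z + 1)^(-2) = 0

0


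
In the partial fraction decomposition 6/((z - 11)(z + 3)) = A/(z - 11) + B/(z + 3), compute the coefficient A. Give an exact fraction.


Step 1: Multiply both sides by (z - 11) and set z = 11
Step 2: A = 6 / (11 + 3)
Step 3: A = 6 / 14
Step 4: A = 3/7

3/7


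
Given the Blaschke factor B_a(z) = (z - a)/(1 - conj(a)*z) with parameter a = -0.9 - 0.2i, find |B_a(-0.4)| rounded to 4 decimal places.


Step 1: Numerator z0 - a = -0.4 - (-0.9 - 0.2i) = 0.5 + 0.2i
Step 2: Denominator 1 - conj(a)*z0 = 1 - (-0.9 + 0.2i)*(-0.4) = 0.64 + 0.08i
Step 3: |z0 - a|^2 = 0.5^2 + 0.2^2 = 0.29; |1 - conj(a)*z0|^2 = 0.64^2 + 0.08^2 = 0.416
Step 4: |B_a(-0.4)| = sqrt(0.29 / 0.416) = sqrt(0.697115)
Step 5: = 0.8349

0.8349


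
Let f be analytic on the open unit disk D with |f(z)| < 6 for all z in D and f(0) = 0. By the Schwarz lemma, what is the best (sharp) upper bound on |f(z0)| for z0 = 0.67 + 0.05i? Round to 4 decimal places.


Step 1: g = f/6 maps D -> D with g(0) = 0, so by the Schwarz lemma |g(z)| <= |z|, i.e. |f(z)| <= 6|z|; this is sharp (f(z) = 6z).
Step 2: |z0|^2 = 0.67^2 + 0.05^2 = 0.4514
Step 3: |z0| = sqrt(0.4514) = 0.671863
Step 4: Best bound = 6 * |z0| = 6 * 0.671863 = 4.0312

4.0312


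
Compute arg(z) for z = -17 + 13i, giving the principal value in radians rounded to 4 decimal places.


Step 1: z = -17 + 13i
Step 2: arg(z) = atan2(13, -17)
Step 3: arg(z) = 2.4887

2.4887


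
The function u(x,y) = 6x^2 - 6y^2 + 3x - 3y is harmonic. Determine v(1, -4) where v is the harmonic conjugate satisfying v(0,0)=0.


Step 1: v_x = -u_y = 12y + 3
Step 2: v_y = u_x = 12x + 3
Step 3: v = 12xy + 3x + 3y + C
Step 4: v(0,0) = 0 => C = 0
Step 5: v(1, -4) = -57

-57


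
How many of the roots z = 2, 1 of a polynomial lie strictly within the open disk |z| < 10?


Step 1: Check each root:
  z = 2: |2| = 2 < 10
  z = 1: |1| = 1 < 10
Step 2: Count = 2

2


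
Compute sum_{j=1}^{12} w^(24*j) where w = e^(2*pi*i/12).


Step 1: The sum sum_{j=1}^{n} w^(k*j) equals n if n | k, else 0.
Step 2: Here n = 12, k = 24
Step 3: Does n divide k? 12 | 24 -> True
Step 4: Sum = 12

12
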